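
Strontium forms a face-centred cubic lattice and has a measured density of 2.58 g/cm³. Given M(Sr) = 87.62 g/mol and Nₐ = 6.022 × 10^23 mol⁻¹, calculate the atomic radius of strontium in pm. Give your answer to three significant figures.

215 pm

For an FCC cell (Z = 4), a³ = Z·M/(N_A·ρ) = 4 × 87.62 / (6.022 × 10²³ × 2.580) = 2.256 × 10^-22 cm³, so a = 6.087 × 10^-8 cm = 608.7 pm.
Atoms touch along the face diagonal, so √2·a = 4r, so r = 0.3536 × a = 215 pm.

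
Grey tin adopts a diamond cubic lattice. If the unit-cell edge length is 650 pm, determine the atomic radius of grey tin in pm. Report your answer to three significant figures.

141 pm

In a diamond cubic lattice, nearest neighbors lie along the body diagonal with √3·a = 8r.
r = √3·a/8 = 1.7321 × 650 / 8 = 141 pm.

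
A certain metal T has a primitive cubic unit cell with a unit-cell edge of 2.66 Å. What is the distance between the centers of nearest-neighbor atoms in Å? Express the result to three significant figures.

In a simple cubic structure, atoms touch along the cell edge, so a = 2r; the nearest-neighbor distance equals 2r = 1.000·a.
d = 1.000 × 2.66 = 2.66 Å.

2.66 Å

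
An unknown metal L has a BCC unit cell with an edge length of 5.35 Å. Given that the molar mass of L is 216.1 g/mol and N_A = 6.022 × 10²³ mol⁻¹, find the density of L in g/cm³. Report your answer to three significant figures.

A BCC unit cell contains Z = 2 atoms.
Cell volume: a³ = (5.35 Å)³ = (5.350 × 10^-8 cm)³ = 1.531 × 10^-22 cm³.
ρ = Z·M/(N_A·a³) = 2 × 216.1 / (6.022 × 10²³ × 1.531 × 10^-22) = 4.687 g/cm³.

4.69 g/cm³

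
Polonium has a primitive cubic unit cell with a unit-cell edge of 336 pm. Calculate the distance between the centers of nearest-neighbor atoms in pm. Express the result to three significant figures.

336 pm

In a simple cubic structure, atoms touch along the cell edge, so a = 2r; the nearest-neighbor distance equals 2r = 1.000·a.
d = 1.000 × 336 = 336 pm.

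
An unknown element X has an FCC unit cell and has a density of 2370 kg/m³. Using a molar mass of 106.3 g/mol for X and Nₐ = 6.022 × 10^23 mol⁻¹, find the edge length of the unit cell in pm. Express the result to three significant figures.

668 pm

With Z = 4 atoms per FCC cell, a³ = Z·M/(N_A·ρ) = 4 × 106.3 / (6.022 × 10²³ × 2.370 g/cm³) = 2.979 × 10^-22 cm³.
a = (2.979 × 10^-22)^(1/3) = 6.679 × 10^-8 cm = 668 pm.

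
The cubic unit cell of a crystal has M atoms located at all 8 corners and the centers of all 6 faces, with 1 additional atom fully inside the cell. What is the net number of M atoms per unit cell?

5

Corner atoms are shared by 8 cells (1/8 each), face atoms by 2 (1/2 each), interior atoms are unshared.
Net atoms = 8 × 1/8 + 6 × 1/2 + 1 = 1 + 3 + 1 = 5.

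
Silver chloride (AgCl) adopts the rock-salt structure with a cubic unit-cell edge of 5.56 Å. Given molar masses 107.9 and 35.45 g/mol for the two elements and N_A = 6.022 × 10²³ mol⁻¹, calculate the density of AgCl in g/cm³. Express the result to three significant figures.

The rock-salt structure contains Z = 4 formula units per cell; M(AgCl) = 107.9 + 35.45 = 143.35 g/mol.
a³ = (5.560 × 10^-8 cm)³ = 1.719 × 10^-22 cm³.
ρ = 4 × 143.35 / (6.022 × 10²³ × 1.719 × 10^-22) = 5.540 g/cm³.

5.54 g/cm³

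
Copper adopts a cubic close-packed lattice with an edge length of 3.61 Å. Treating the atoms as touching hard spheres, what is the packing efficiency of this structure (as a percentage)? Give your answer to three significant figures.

74.0%

In an FCC lattice atoms touch along the face diagonal, so √2·a = 4r, so r = 0.3536a = 1.276 Å.
Packing fraction = Z·(4/3)πr³ / a³ = 4 × (4/3)π × (1.276)³ / (3.61)³ = 0.7405 = 74.0%.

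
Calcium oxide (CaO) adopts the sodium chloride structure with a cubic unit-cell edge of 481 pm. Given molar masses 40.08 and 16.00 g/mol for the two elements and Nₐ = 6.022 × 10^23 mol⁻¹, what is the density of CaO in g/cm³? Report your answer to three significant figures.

The sodium chloride structure contains Z = 4 formula units per cell; M(CaO) = 40.08 + 16.00 = 56.08 g/mol.
a³ = (4.810 × 10^-8 cm)³ = 1.113 × 10^-22 cm³.
ρ = 4 × 56.08 / (6.022 × 10²³ × 1.113 × 10^-22) = 3.347 g/cm³.

3.35 g/cm³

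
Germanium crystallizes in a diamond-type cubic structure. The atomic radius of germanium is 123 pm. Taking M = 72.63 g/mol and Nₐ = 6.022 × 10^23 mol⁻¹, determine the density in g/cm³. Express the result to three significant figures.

5.26 g/cm³

In a diamond cubic lattice, nearest neighbors lie along the body diagonal with √3·a = 8r, giving a = 568.1 pm = 5.681 × 10^-8 cm.
With Z = 8, ρ = Z·M/(N_A·a³) = 8 × 72.63 / (6.022 × 10²³ × 1.834 × 10^-22) = 5.262 g/cm³.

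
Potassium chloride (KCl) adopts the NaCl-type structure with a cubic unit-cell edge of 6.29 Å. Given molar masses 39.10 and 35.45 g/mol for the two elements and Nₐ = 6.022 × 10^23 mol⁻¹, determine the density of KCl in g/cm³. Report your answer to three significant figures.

1.99 g/cm³

The NaCl-type structure contains Z = 4 formula units per cell; M(KCl) = 39.10 + 35.45 = 74.55 g/mol.
a³ = (6.290 × 10^-8 cm)³ = 2.489 × 10^-22 cm³.
ρ = 4 × 74.55 / (6.022 × 10²³ × 2.489 × 10^-22) = 1.990 g/cm³.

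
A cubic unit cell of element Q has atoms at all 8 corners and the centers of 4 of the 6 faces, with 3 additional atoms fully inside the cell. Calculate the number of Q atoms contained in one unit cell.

6

Corner atoms are shared by 8 cells (1/8 each), face atoms by 2 (1/2 each), interior atoms are unshared.
Net atoms = 8 × 1/8 + 4 × 1/2 + 3 = 1 + 2 + 3 = 6.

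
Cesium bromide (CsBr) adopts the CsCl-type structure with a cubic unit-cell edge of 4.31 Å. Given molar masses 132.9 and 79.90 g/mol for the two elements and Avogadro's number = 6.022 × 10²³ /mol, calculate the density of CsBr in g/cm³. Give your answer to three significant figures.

The CsCl-type structure contains Z = 1 formula unit per cell; M(CsBr) = 132.9 + 79.90 = 212.8 g/mol.
a³ = (4.310 × 10^-8 cm)³ = 8.006 × 10^-23 cm³.
ρ = 1 × 212.8 / (6.022 × 10²³ × 8.006 × 10^-23) = 4.414 g/cm³.

4.41 g/cm³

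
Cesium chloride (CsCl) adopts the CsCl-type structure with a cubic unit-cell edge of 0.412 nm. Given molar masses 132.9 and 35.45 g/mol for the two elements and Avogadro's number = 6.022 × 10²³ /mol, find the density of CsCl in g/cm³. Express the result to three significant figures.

The CsCl-type structure contains Z = 1 formula unit per cell; M(CsCl) = 132.9 + 35.45 = 168.35 g/mol.
a³ = (4.120 × 10^-8 cm)³ = 6.993 × 10^-23 cm³.
ρ = 1 × 168.35 / (6.022 × 10²³ × 6.993 × 10^-23) = 3.997 g/cm³.

4.00 g/cm³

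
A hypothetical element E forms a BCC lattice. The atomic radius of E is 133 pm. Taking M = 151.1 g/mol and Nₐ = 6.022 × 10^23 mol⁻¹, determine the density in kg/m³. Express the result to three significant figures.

In a BCC lattice, atoms touch along the body diagonal, so √3·a = 4r, giving a = 307.2 pm = 3.072 × 10^-8 cm.
With Z = 2, ρ = Z·M/(N_A·a³) = 2 × 151.1 / (6.022 × 10²³ × 2.898 × 10^-23) = 17.32 g/cm³ = 17300 kg/m³.

17300 kg/m³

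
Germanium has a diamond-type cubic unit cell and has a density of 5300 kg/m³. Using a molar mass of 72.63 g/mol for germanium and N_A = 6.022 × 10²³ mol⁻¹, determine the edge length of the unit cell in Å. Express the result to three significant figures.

5.67 Å

With Z = 8 atoms per diamond cubic cell, a³ = Z·M/(N_A·ρ) = 8 × 72.63 / (6.022 × 10²³ × 5.300 g/cm³) = 1.820 × 10^-22 cm³.
a = (1.820 × 10^-22)^(1/3) = 5.668 × 10^-8 cm = 5.67 Å.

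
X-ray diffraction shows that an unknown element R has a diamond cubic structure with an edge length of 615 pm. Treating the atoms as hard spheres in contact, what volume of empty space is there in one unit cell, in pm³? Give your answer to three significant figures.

In a diamond cubic lattice nearest neighbors lie along the body diagonal with √3·a = 8r, so r = 0.2165a = 133.2 pm.
V_cell = a³ = 2.326 × 10^8 pm³; V_atoms = 8 × (4/3)πr³ = 7.911 × 10^7 pm³.
Empty space = 2.326 × 10^8 − 7.911 × 10^7 = 1.54 × 10^8 pm³.

1.54 × 10^8 pm³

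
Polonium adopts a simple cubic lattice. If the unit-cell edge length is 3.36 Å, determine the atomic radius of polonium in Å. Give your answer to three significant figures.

In a simple cubic lattice, atoms touch along the cell edge, so a = 2r.
r = a/2 = 3.36/2 = 1.68 Å.

1.68 Å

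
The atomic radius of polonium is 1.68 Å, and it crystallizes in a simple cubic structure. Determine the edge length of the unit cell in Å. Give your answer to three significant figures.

3.36 Å

In a simple cubic lattice, atoms touch along the cell edge, so a = 2r.
a = 2r = 2 × 1.68 = 3.36 Å.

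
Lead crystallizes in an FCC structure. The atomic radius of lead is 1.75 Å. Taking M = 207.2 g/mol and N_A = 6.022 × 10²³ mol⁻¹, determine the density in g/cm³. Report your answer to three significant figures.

In an FCC lattice, atoms touch along the face diagonal, so √2·a = 4r, giving a = 4.950 Å = 4.950 × 10^-8 cm.
With Z = 4, ρ = Z·M/(N_A·a³) = 4 × 207.2 / (6.022 × 10²³ × 1.213 × 10^-22) = 11.35 g/cm³.

11.3 g/cm³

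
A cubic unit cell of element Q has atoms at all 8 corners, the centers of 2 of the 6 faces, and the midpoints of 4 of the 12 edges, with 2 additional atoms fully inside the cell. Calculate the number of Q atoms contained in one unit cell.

Corner atoms are shared by 8 cells (1/8 each), face atoms by 2 (1/2 each), edge atoms by 4 (1/4 each), interior atoms are unshared.
Net atoms = 8 × 1/8 + 2 × 1/2 + 4 × 1/4 + 2 = 1 + 1 + 1 + 2 = 5.

5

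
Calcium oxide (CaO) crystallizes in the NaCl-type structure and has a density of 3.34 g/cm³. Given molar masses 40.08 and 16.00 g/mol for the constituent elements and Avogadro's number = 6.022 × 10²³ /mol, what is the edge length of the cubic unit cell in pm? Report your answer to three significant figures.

481 pm

M(CaO) = 56.08 g/mol; Z = 4 formula units per cell.
a³ = Z·M/(N_A·ρ) = 4 × 56.08 / (6.022 × 10²³ × 3.34) = 1.115 × 10^-22 cm³, so a = 4.813 × 10^-8 cm = 481 pm.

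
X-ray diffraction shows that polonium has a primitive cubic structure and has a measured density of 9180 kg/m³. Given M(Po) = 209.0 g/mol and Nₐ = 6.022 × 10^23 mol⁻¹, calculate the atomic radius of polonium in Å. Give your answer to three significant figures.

For a simple cubic cell (Z = 1), a³ = Z·M/(N_A·ρ) = 1 × 209.0 / (6.022 × 10²³ × 9.180) = 3.781 × 10^-23 cm³, so a = 3.356 × 10^-8 cm = 3.356 Å.
Atoms touch along the cell edge, so a = 2r, so r = 0.5000 × a = 1.68 Å.

1.68 Å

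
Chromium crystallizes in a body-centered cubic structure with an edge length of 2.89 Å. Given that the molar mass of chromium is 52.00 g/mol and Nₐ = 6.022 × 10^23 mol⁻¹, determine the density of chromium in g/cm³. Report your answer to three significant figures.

7.15 g/cm³

A BCC unit cell contains Z = 2 atoms.
Cell volume: a³ = (2.89 Å)³ = (2.890 × 10^-8 cm)³ = 2.414 × 10^-23 cm³.
ρ = Z·M/(N_A·a³) = 2 × 52.00 / (6.022 × 10²³ × 2.414 × 10^-23) = 7.155 g/cm³.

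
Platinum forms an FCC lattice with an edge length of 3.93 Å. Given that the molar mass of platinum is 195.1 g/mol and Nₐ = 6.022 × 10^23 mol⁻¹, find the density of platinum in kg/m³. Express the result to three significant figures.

An FCC unit cell contains Z = 4 atoms.
Cell volume: a³ = (3.93 Å)³ = (3.930 × 10^-8 cm)³ = 6.070 × 10^-23 cm³.
ρ = Z·M/(N_A·a³) = 4 × 195.1 / (6.022 × 10²³ × 6.070 × 10^-23) = 21.35 g/cm³ = 21400 kg/m³.

21400 kg/m³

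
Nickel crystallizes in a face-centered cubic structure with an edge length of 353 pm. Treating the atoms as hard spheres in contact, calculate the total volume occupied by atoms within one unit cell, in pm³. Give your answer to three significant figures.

In an FCC lattice atoms touch along the face diagonal, so √2·a = 4r, so r = 0.3536a = 124.8 pm.
V_atoms = Z × (4/3)πr³ = 4 × (4/3)π × (124.8)³ = 3.26 × 10^7 pm³.

3.26 × 10^7 pm³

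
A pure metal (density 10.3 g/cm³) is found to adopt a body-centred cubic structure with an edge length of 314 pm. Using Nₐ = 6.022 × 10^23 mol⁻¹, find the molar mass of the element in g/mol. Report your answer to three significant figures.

96.0 g/mol

A BCC cell has Z = 2 atoms; a = 3.140 × 10^-8 cm.
M = ρ·N_A·a³/Z = 10.3 × 6.022 × 10²³ × 3.096 × 10^-23 / 2 = 96.0 g/mol.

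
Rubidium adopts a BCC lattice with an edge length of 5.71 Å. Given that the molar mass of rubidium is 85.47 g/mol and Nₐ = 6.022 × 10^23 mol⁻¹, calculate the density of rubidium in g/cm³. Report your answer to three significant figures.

1.52 g/cm³

A BCC unit cell contains Z = 2 atoms.
Cell volume: a³ = (5.71 Å)³ = (5.710 × 10^-8 cm)³ = 1.862 × 10^-22 cm³.
ρ = Z·M/(N_A·a³) = 2 × 85.47 / (6.022 × 10²³ × 1.862 × 10^-22) = 1.525 g/cm³.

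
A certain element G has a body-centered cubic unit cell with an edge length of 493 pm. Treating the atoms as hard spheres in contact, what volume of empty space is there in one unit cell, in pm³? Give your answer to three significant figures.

In a BCC lattice atoms touch along the body diagonal, so √3·a = 4r, so r = 0.4330a = 213.5 pm.
V_cell = a³ = 1.198 × 10^8 pm³; V_atoms = 2 × (4/3)πr³ = 8.150 × 10^7 pm³.
Empty space = 1.198 × 10^8 − 8.150 × 10^7 = 3.83 × 10^7 pm³.

3.83 × 10^7 pm³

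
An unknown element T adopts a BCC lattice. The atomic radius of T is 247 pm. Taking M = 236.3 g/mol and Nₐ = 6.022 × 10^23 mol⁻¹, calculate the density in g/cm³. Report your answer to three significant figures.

4.23 g/cm³

In a BCC lattice, atoms touch along the body diagonal, so √3·a = 4r, giving a = 570.4 pm = 5.704 × 10^-8 cm.
With Z = 2, ρ = Z·M/(N_A·a³) = 2 × 236.3 / (6.022 × 10²³ × 1.856 × 10^-22) = 4.228 g/cm³.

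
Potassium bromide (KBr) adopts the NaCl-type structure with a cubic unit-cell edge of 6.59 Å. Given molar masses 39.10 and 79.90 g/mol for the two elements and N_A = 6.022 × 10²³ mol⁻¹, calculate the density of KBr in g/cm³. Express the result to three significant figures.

2.76 g/cm³

The NaCl-type structure contains Z = 4 formula units per cell; M(KBr) = 39.10 + 79.90 = 119.0 g/mol.
a³ = (6.590 × 10^-8 cm)³ = 2.862 × 10^-22 cm³.
ρ = 4 × 119.0 / (6.022 × 10²³ × 2.862 × 10^-22) = 2.762 g/cm³.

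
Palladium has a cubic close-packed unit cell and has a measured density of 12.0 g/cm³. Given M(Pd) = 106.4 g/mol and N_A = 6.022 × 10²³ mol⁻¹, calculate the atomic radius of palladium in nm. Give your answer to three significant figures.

For an FCC cell (Z = 4), a³ = Z·M/(N_A·ρ) = 4 × 106.4 / (6.022 × 10²³ × 12.00) = 5.890 × 10^-23 cm³, so a = 3.891 × 10^-8 cm = 0.3891 nm.
Atoms touch along the face diagonal, so √2·a = 4r, so r = 0.3536 × a = 0.138 nm.

0.138 nm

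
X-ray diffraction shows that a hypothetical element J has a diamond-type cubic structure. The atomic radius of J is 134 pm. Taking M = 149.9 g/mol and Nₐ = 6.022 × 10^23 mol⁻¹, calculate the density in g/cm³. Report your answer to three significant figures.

In a diamond cubic lattice, nearest neighbors lie along the body diagonal with √3·a = 8r, giving a = 618.9 pm = 6.189 × 10^-8 cm.
With Z = 8, ρ = Z·M/(N_A·a³) = 8 × 149.9 / (6.022 × 10²³ × 2.371 × 10^-22) = 8.399 g/cm³.

8.40 g/cm³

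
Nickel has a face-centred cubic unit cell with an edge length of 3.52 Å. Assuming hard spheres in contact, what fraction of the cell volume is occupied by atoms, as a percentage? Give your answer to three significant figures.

In an FCC lattice atoms touch along the face diagonal, so √2·a = 4r, so r = 0.3536a = 1.245 Å.
Packing fraction = Z·(4/3)πr³ / a³ = 4 × (4/3)π × (1.245)³ / (3.52)³ = 0.7405 = 74.0%.

74.0%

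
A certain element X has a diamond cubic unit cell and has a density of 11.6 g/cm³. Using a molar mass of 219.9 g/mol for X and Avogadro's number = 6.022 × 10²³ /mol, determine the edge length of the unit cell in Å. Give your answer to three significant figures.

With Z = 8 atoms per diamond cubic cell, a³ = Z·M/(N_A·ρ) = 8 × 219.9 / (6.022 × 10²³ × 11.60 g/cm³) = 2.518 × 10^-22 cm³.
a = (2.518 × 10^-22)^(1/3) = 6.315 × 10^-8 cm = 6.31 Å.

6.31 Å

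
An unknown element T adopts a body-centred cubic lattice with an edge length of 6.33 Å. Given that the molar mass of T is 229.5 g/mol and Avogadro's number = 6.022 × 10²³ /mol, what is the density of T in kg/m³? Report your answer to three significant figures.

A BCC unit cell contains Z = 2 atoms.
Cell volume: a³ = (6.33 Å)³ = (6.330 × 10^-8 cm)³ = 2.536 × 10^-22 cm³.
ρ = Z·M/(N_A·a³) = 2 × 229.5 / (6.022 × 10²³ × 2.536 × 10^-22) = 3.005 g/cm³ = 3010 kg/m³.

3010 kg/m³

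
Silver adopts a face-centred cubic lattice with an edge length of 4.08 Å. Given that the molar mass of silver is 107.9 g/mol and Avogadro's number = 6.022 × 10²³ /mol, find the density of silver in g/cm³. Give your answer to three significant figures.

10.6 g/cm³

An FCC unit cell contains Z = 4 atoms.
Cell volume: a³ = (4.08 Å)³ = (4.080 × 10^-8 cm)³ = 6.792 × 10^-23 cm³.
ρ = Z·M/(N_A·a³) = 4 × 107.9 / (6.022 × 10²³ × 6.792 × 10^-23) = 10.55 g/cm³.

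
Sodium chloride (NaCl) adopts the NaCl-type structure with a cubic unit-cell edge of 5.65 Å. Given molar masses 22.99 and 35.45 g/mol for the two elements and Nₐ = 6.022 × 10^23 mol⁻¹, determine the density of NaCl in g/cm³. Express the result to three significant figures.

The NaCl-type structure contains Z = 4 formula units per cell; M(NaCl) = 22.99 + 35.45 = 58.44 g/mol.
a³ = (5.650 × 10^-8 cm)³ = 1.804 × 10^-22 cm³.
ρ = 4 × 58.44 / (6.022 × 10²³ × 1.804 × 10^-22) = 2.152 g/cm³.

2.15 g/cm³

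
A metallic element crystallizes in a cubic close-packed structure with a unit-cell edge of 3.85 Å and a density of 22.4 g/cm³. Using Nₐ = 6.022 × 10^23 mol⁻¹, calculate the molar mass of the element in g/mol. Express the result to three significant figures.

An FCC cell has Z = 4 atoms; a = 3.850 × 10^-8 cm.
M = ρ·N_A·a³/Z = 22.4 × 6.022 × 10²³ × 5.707 × 10^-23 / 4 = 192 g/mol.

192 g/mol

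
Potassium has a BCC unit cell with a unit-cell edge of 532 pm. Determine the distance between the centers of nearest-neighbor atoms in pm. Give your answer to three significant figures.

461 pm

In a BCC structure, atoms touch along the body diagonal, so √3·a = 4r; the nearest-neighbor distance equals 2r = 0.8660·a.
d = 0.8660 × 532 = 461 pm.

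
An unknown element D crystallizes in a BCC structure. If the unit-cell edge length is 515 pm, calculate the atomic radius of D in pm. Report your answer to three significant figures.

223 pm

In a BCC lattice, atoms touch along the body diagonal, so √3·a = 4r.
r = √3·a/4 = 1.7321 × 515 / 4 = 223 pm.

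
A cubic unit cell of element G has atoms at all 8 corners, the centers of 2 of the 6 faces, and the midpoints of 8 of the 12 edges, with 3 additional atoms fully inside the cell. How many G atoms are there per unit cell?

Corner atoms are shared by 8 cells (1/8 each), face atoms by 2 (1/2 each), edge atoms by 4 (1/4 each), interior atoms are unshared.
Net atoms = 8 × 1/8 + 2 × 1/2 + 8 × 1/4 + 3 = 1 + 1 + 2 + 3 = 7.

7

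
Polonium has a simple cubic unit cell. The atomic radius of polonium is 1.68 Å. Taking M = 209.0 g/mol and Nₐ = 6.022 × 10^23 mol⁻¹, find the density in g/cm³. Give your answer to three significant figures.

9.15 g/cm³

In a simple cubic lattice, atoms touch along the cell edge, so a = 2r, giving a = 3.360 Å = 3.360 × 10^-8 cm.
With Z = 1, ρ = Z·M/(N_A·a³) = 1 × 209.0 / (6.022 × 10²³ × 3.793 × 10^-23) = 9.149 g/cm³.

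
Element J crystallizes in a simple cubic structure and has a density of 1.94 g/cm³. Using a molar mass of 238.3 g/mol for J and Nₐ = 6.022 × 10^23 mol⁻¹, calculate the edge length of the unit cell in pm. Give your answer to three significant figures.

With Z = 1 atom per simple cubic cell, a³ = Z·M/(N_A·ρ) = 1 × 238.3 / (6.022 × 10²³ × 1.940 g/cm³) = 2.040 × 10^-22 cm³.
a = (2.040 × 10^-22)^(1/3) = 5.887 × 10^-8 cm = 589 pm.

589 pm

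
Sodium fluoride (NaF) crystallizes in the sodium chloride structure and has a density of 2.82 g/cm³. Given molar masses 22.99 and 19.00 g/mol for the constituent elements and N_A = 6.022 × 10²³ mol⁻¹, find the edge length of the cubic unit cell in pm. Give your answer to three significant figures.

462 pm

M(NaF) = 41.99 g/mol; Z = 4 formula units per cell.
a³ = Z·M/(N_A·ρ) = 4 × 41.99 / (6.022 × 10²³ × 2.82) = 9.890 × 10^-23 cm³, so a = 4.625 × 10^-8 cm = 462 pm.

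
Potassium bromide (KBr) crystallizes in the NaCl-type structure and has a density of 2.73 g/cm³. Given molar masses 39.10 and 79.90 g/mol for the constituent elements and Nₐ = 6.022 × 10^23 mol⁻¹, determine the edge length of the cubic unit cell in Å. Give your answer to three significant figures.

M(KBr) = 119.0 g/mol; Z = 4 formula units per cell.
a³ = Z·M/(N_A·ρ) = 4 × 119.0 / (6.022 × 10²³ × 2.73) = 2.895 × 10^-22 cm³, so a = 6.616 × 10^-8 cm = 6.62 Å.

6.62 Å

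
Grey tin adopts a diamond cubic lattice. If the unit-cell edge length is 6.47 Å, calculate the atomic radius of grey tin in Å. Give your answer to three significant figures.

1.40 Å

In a diamond cubic lattice, nearest neighbors lie along the body diagonal with √3·a = 8r.
r = √3·a/8 = 1.7321 × 6.47 / 8 = 1.40 Å.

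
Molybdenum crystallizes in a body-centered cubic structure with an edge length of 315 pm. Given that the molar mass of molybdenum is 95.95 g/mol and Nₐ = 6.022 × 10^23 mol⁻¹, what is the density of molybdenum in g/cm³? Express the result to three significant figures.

10.2 g/cm³

A BCC unit cell contains Z = 2 atoms.
Cell volume: a³ = (315 pm)³ = (3.150 × 10^-8 cm)³ = 3.126 × 10^-23 cm³.
ρ = Z·M/(N_A·a³) = 2 × 95.95 / (6.022 × 10²³ × 3.126 × 10^-23) = 10.20 g/cm³.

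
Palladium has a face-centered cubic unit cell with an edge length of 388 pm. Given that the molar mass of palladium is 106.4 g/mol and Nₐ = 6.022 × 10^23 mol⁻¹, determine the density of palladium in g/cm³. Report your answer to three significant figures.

12.1 g/cm³

An FCC unit cell contains Z = 4 atoms.
Cell volume: a³ = (388 pm)³ = (3.880 × 10^-8 cm)³ = 5.841 × 10^-23 cm³.
ρ = Z·M/(N_A·a³) = 4 × 106.4 / (6.022 × 10²³ × 5.841 × 10^-23) = 12.10 g/cm³.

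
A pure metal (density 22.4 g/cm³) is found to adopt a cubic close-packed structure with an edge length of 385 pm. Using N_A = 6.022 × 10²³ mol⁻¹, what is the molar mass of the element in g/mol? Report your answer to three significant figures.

192 g/mol

An FCC cell has Z = 4 atoms; a = 3.850 × 10^-8 cm.
M = ρ·N_A·a³/Z = 22.4 × 6.022 × 10²³ × 5.707 × 10^-23 / 4 = 192 g/mol.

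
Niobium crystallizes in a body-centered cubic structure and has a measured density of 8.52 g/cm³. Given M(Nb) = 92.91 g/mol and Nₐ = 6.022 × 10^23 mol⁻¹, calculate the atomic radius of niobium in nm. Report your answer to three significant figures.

For a BCC cell (Z = 2), a³ = Z·M/(N_A·ρ) = 2 × 92.91 / (6.022 × 10²³ × 8.520) = 3.622 × 10^-23 cm³, so a = 3.309 × 10^-8 cm = 0.3309 nm.
Atoms touch along the body diagonal, so √3·a = 4r, so r = 0.4330 × a = 0.143 nm.

0.143 nm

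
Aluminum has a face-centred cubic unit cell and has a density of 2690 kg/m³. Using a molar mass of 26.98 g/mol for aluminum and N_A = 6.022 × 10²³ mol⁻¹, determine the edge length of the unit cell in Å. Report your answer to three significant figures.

With Z = 4 atoms per FCC cell, a³ = Z·M/(N_A·ρ) = 4 × 26.98 / (6.022 × 10²³ × 2.690 g/cm³) = 6.662 × 10^-23 cm³.
a = (6.662 × 10^-23)^(1/3) = 4.054 × 10^-8 cm = 4.05 Å.

4.05 Å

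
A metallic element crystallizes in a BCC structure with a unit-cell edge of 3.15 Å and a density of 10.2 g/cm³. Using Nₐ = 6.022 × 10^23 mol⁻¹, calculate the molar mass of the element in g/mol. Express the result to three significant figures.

96.0 g/mol

A BCC cell has Z = 2 atoms; a = 3.150 × 10^-8 cm.
M = ρ·N_A·a³/Z = 10.2 × 6.022 × 10²³ × 3.126 × 10^-23 / 2 = 96.0 g/mol.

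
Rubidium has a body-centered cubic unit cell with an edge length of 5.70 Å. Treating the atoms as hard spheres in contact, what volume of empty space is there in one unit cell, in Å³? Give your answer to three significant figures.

In a BCC lattice atoms touch along the body diagonal, so √3·a = 4r, so r = 0.4330a = 2.468 Å.
V_cell = a³ = 185.2 Å³; V_atoms = 2 × (4/3)πr³ = 126.0 Å³.
Empty space = 185.2 − 126.0 = 59.2 Å³.

59.2 Å³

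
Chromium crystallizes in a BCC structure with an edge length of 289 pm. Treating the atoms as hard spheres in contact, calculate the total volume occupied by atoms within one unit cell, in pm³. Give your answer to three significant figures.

In a BCC lattice atoms touch along the body diagonal, so √3·a = 4r, so r = 0.4330a = 125.1 pm.
V_atoms = Z × (4/3)πr³ = 2 × (4/3)π × (125.1)³ = 1.64 × 10^7 pm³.

1.64 × 10^7 pm³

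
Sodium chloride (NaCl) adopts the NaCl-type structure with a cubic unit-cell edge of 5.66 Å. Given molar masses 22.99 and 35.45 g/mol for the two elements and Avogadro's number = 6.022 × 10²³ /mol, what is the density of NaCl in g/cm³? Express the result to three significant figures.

2.14 g/cm³

The NaCl-type structure contains Z = 4 formula units per cell; M(NaCl) = 22.99 + 35.45 = 58.44 g/mol.
a³ = (5.660 × 10^-8 cm)³ = 1.813 × 10^-22 cm³.
ρ = 4 × 58.44 / (6.022 × 10²³ × 1.813 × 10^-22) = 2.141 g/cm³.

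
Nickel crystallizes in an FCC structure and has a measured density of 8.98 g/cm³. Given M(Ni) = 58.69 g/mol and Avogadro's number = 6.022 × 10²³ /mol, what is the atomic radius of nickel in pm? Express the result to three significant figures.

124 pm

For an FCC cell (Z = 4), a³ = Z·M/(N_A·ρ) = 4 × 58.69 / (6.022 × 10²³ × 8.980) = 4.341 × 10^-23 cm³, so a = 3.515 × 10^-8 cm = 351.5 pm.
Atoms touch along the face diagonal, so √2·a = 4r, so r = 0.3536 × a = 124 pm.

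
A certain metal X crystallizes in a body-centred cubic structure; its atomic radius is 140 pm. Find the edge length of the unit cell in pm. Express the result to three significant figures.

In a BCC lattice, atoms touch along the body diagonal, so √3·a = 4r.
a = 4r/√3 = 4 × 140 / 1.7321 = 323 pm.

323 pm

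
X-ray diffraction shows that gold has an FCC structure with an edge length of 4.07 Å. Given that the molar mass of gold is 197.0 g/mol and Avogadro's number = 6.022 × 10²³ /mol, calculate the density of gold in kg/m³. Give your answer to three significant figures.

An FCC unit cell contains Z = 4 atoms.
Cell volume: a³ = (4.07 Å)³ = (4.070 × 10^-8 cm)³ = 6.742 × 10^-23 cm³.
ρ = Z·M/(N_A·a³) = 4 × 197.0 / (6.022 × 10²³ × 6.742 × 10^-23) = 19.41 g/cm³ = 19400 kg/m³.

19400 kg/m³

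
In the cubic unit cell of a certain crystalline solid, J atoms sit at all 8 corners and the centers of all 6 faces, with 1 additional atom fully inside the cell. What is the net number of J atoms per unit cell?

Corner atoms are shared by 8 cells (1/8 each), face atoms by 2 (1/2 each), interior atoms are unshared.
Net atoms = 8 × 1/8 + 6 × 1/2 + 1 = 1 + 3 + 1 = 5.

5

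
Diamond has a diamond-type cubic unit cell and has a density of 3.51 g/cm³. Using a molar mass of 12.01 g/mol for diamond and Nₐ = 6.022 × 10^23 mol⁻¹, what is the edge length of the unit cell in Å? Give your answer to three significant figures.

With Z = 8 atoms per diamond cubic cell, a³ = Z·M/(N_A·ρ) = 8 × 12.01 / (6.022 × 10²³ × 3.510 g/cm³) = 4.546 × 10^-23 cm³.
a = (4.546 × 10^-23)^(1/3) = 3.569 × 10^-8 cm = 3.57 Å.

3.57 Å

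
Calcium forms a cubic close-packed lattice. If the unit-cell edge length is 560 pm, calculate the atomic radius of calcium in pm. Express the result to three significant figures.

198 pm

In an FCC lattice, atoms touch along the face diagonal, so √2·a = 4r.
r = √2·a/4 = 1.4142 × 560 / 4 = 198 pm.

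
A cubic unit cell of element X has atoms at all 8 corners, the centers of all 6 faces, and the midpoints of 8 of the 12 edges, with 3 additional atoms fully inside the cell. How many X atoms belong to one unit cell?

Corner atoms are shared by 8 cells (1/8 each), face atoms by 2 (1/2 each), edge atoms by 4 (1/4 each), interior atoms are unshared.
Net atoms = 8 × 1/8 + 6 × 1/2 + 8 × 1/4 + 3 = 1 + 3 + 2 + 3 = 9.

9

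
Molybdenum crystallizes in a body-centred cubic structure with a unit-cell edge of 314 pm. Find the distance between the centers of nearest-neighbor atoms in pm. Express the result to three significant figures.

In a BCC structure, atoms touch along the body diagonal, so √3·a = 4r; the nearest-neighbor distance equals 2r = 0.8660·a.
d = 0.8660 × 314 = 272 pm.

272 pm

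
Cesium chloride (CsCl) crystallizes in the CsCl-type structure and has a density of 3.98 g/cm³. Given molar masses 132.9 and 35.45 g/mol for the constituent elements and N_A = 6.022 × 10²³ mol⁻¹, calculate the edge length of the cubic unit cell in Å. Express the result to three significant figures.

M(CsCl) = 168.35 g/mol; Z = 1 formula unit per cell.
a³ = Z·M/(N_A·ρ) = 1 × 168.35 / (6.022 × 10²³ × 3.98) = 7.024 × 10^-23 cm³, so a = 4.126 × 10^-8 cm = 4.13 Å.

4.13 Å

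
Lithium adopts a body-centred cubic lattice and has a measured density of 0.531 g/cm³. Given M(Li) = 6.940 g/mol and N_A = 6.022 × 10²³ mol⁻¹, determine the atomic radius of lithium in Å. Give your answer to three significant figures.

1.52 Å

For a BCC cell (Z = 2), a³ = Z·M/(N_A·ρ) = 2 × 6.940 / (6.022 × 10²³ × 0.5310) = 4.341 × 10^-23 cm³, so a = 3.514 × 10^-8 cm = 3.514 Å.
Atoms touch along the body diagonal, so √3·a = 4r, so r = 0.4330 × a = 1.52 Å.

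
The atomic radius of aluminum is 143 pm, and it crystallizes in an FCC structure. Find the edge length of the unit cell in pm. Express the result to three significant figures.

404 pm

In an FCC lattice, atoms touch along the face diagonal, so √2·a = 4r.
a = 4r/√2 = 4 × 143 / 1.4142 = 404 pm.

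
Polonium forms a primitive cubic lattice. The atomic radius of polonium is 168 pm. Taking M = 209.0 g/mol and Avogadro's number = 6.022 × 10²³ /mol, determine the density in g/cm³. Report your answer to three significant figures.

9.15 g/cm³

In a simple cubic lattice, atoms touch along the cell edge, so a = 2r, giving a = 336.0 pm = 3.360 × 10^-8 cm.
With Z = 1, ρ = Z·M/(N_A·a³) = 1 × 209.0 / (6.022 × 10²³ × 3.793 × 10^-23) = 9.149 g/cm³.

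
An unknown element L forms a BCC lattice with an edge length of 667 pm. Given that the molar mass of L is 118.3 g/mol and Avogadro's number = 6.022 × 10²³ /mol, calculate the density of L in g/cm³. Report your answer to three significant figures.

A BCC unit cell contains Z = 2 atoms.
Cell volume: a³ = (667 pm)³ = (6.670 × 10^-8 cm)³ = 2.967 × 10^-22 cm³.
ρ = Z·M/(N_A·a³) = 2 × 118.3 / (6.022 × 10²³ × 2.967 × 10^-22) = 1.324 g/cm³.

1.32 g/cm³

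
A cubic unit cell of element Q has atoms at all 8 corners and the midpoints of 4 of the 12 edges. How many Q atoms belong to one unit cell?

Corner atoms are shared by 8 cells (1/8 each), edge atoms by 4 (1/4 each).
Net atoms = 8 × 1/8 + 4 × 1/4 = 1 + 1 = 2.

2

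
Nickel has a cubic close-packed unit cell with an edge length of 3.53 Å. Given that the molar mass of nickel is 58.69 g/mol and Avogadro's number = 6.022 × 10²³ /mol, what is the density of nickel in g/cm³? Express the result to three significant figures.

An FCC unit cell contains Z = 4 atoms.
Cell volume: a³ = (3.53 Å)³ = (3.530 × 10^-8 cm)³ = 4.399 × 10^-23 cm³.
ρ = Z·M/(N_A·a³) = 4 × 58.69 / (6.022 × 10²³ × 4.399 × 10^-23) = 8.863 g/cm³.

8.86 g/cm³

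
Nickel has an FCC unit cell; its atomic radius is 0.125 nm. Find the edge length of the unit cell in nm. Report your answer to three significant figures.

0.354 nm

In an FCC lattice, atoms touch along the face diagonal, so √2·a = 4r.
a = 4r/√2 = 4 × 0.125 / 1.4142 = 0.354 nm.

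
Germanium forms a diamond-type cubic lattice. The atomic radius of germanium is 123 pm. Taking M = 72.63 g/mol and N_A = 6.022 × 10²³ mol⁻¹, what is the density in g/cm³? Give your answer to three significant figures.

In a diamond cubic lattice, nearest neighbors lie along the body diagonal with √3·a = 8r, giving a = 568.1 pm = 5.681 × 10^-8 cm.
With Z = 8, ρ = Z·M/(N_A·a³) = 8 × 72.63 / (6.022 × 10²³ × 1.834 × 10^-22) = 5.262 g/cm³.

5.26 g/cm³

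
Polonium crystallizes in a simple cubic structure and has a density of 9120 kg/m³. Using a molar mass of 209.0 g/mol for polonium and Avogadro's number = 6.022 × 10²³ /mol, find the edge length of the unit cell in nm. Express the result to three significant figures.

0.336 nm

With Z = 1 atom per simple cubic cell, a³ = Z·M/(N_A·ρ) = 1 × 209.0 / (6.022 × 10²³ × 9.120 g/cm³) = 3.805 × 10^-23 cm³.
a = (3.805 × 10^-23)^(1/3) = 3.364 × 10^-8 cm = 0.336 nm.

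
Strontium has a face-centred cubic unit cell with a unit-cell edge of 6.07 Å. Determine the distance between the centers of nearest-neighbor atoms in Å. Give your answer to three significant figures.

4.29 Å

In an FCC structure, atoms touch along the face diagonal, so √2·a = 4r; the nearest-neighbor distance equals 2r = 0.7071·a.
d = 0.7071 × 6.07 = 4.29 Å.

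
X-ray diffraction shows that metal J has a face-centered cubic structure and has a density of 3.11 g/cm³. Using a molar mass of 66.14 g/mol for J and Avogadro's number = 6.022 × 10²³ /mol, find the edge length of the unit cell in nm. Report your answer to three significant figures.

With Z = 4 atoms per FCC cell, a³ = Z·M/(N_A·ρ) = 4 × 66.14 / (6.022 × 10²³ × 3.110 g/cm³) = 1.413 × 10^-22 cm³.
a = (1.413 × 10^-22)^(1/3) = 5.208 × 10^-8 cm = 0.521 nm.

0.521 nm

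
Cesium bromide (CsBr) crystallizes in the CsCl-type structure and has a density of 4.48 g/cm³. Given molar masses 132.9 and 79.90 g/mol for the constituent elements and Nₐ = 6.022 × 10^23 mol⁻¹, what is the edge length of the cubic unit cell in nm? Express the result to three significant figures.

0.429 nm

M(CsBr) = 212.8 g/mol; Z = 1 formula unit per cell.
a³ = Z·M/(N_A·ρ) = 1 × 212.8 / (6.022 × 10²³ × 4.48) = 7.888 × 10^-23 cm³, so a = 4.289 × 10^-8 cm = 0.429 nm.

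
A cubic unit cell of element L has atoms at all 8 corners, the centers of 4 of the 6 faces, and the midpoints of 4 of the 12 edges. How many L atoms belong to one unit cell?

4

Corner atoms are shared by 8 cells (1/8 each), face atoms by 2 (1/2 each), edge atoms by 4 (1/4 each).
Net atoms = 8 × 1/8 + 4 × 1/2 + 4 × 1/4 = 1 + 2 + 1 = 4.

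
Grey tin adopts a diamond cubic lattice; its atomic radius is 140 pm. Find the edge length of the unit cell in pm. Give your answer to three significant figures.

In a diamond cubic lattice, nearest neighbors lie along the body diagonal with √3·a = 8r.
a = 8r/√3 = 8 × 140 / 1.7321 = 647 pm.

647 pm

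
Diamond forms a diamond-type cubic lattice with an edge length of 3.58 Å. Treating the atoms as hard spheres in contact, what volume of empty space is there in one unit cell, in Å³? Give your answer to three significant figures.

30.3 Å³

In a diamond cubic lattice nearest neighbors lie along the body diagonal with √3·a = 8r, so r = 0.2165a = 0.7751 Å.
V_cell = a³ = 45.88 Å³; V_atoms = 8 × (4/3)πr³ = 15.60 Å³.
Empty space = 45.88 − 15.60 = 30.3 Å³.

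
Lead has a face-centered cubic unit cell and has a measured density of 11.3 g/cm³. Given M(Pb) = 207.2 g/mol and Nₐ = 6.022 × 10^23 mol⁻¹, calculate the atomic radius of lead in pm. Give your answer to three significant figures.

For an FCC cell (Z = 4), a³ = Z·M/(N_A·ρ) = 4 × 207.2 / (6.022 × 10²³ × 11.30) = 1.218 × 10^-22 cm³, so a = 4.957 × 10^-8 cm = 495.7 pm.
Atoms touch along the face diagonal, so √2·a = 4r, so r = 0.3536 × a = 175 pm.

175 pm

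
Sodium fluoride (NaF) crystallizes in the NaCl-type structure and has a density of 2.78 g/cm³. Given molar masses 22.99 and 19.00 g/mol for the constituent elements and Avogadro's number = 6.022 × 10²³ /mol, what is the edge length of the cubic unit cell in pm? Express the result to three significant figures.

465 pm

M(NaF) = 41.99 g/mol; Z = 4 formula units per cell.
a³ = Z·M/(N_A·ρ) = 4 × 41.99 / (6.022 × 10²³ × 2.78) = 1.003 × 10^-22 cm³, so a = 4.647 × 10^-8 cm = 465 pm.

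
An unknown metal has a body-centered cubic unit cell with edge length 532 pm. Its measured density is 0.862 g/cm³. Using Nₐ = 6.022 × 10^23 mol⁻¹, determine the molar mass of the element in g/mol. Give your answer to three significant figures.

A BCC cell has Z = 2 atoms; a = 5.320 × 10^-8 cm.
M = ρ·N_A·a³/Z = 0.862 × 6.022 × 10²³ × 1.506 × 10^-22 / 2 = 39.1 g/mol.

39.1 g/mol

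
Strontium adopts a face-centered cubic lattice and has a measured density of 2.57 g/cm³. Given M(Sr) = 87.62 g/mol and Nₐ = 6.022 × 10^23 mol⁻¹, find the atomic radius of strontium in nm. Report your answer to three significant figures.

For an FCC cell (Z = 4), a³ = Z·M/(N_A·ρ) = 4 × 87.62 / (6.022 × 10²³ × 2.570) = 2.265 × 10^-22 cm³, so a = 6.095 × 10^-8 cm = 0.6095 nm.
Atoms touch along the face diagonal, so √2·a = 4r, so r = 0.3536 × a = 0.216 nm.

0.216 nm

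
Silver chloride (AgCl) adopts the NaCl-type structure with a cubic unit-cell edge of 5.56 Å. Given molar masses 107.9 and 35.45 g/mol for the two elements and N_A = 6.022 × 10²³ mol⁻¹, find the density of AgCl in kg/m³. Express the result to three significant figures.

5540 kg/m³

The NaCl-type structure contains Z = 4 formula units per cell; M(AgCl) = 107.9 + 35.45 = 143.35 g/mol.
a³ = (5.560 × 10^-8 cm)³ = 1.719 × 10^-22 cm³.
ρ = 4 × 143.35 / (6.022 × 10²³ × 1.719 × 10^-22) = 5.540 g/cm³ = 5540 kg/m³.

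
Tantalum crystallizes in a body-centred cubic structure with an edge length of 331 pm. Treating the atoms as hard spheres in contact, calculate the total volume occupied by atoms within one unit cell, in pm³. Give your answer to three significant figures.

2.47 × 10^7 pm³

In a BCC lattice atoms touch along the body diagonal, so √3·a = 4r, so r = 0.4330a = 143.3 pm.
V_atoms = Z × (4/3)πr³ = 2 × (4/3)π × (143.3)³ = 2.47 × 10^7 pm³.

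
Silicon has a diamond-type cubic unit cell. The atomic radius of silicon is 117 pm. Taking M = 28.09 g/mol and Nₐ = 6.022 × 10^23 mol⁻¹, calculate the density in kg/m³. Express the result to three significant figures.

2360 kg/m³

In a diamond cubic lattice, nearest neighbors lie along the body diagonal with √3·a = 8r, giving a = 540.4 pm = 5.404 × 10^-8 cm.
With Z = 8, ρ = Z·M/(N_A·a³) = 8 × 28.09 / (6.022 × 10²³ × 1.578 × 10^-22) = 2.365 g/cm³ = 2360 kg/m³.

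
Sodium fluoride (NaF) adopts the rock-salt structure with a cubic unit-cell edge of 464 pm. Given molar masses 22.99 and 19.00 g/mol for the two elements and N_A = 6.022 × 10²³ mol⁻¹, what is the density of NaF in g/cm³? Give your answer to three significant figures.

The rock-salt structure contains Z = 4 formula units per cell; M(NaF) = 22.99 + 19.00 = 41.99 g/mol.
a³ = (4.640 × 10^-8 cm)³ = 9.990 × 10^-23 cm³.
ρ = 4 × 41.99 / (6.022 × 10²³ × 9.990 × 10^-23) = 2.792 g/cm³.

2.79 g/cm³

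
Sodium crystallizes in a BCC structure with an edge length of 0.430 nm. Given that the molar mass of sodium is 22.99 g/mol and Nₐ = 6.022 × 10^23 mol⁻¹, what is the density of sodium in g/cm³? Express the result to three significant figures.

0.960 g/cm³

A BCC unit cell contains Z = 2 atoms.
Cell volume: a³ = (0.430 nm)³ = (4.300 × 10^-8 cm)³ = 7.951 × 10^-23 cm³.
ρ = Z·M/(N_A·a³) = 2 × 22.99 / (6.022 × 10²³ × 7.951 × 10^-23) = 0.9603 g/cm³.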